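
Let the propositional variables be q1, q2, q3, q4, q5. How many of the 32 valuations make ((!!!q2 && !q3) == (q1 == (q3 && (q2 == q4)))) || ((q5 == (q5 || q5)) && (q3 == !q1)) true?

24

Initial set: {(((!!!q2 && !q3) == (q1 == (q3 && (q2 == q4)))) || ((q5 == (q5 || q5)) && (q3 == !q1)))}.
(((!!!q2 && !q3) == (q1 == (q3 && (q2 == q4)))) || ((q5 == (q5 || q5)) && (q3 == !q1))): β-rule — branch into ((!!!q2 && !q3) == (q1 == (q3 && (q2 == q4))))  //  ((q5 == (q5 || q5)) && (q3 == !q1)).
  branch 1 (add ((!!!q2 && !q3) == (q1 == (q3 && (q2 == q4))))):
    ((!!!q2 && !q3) == (q1 == (q3 && (q2 == q4)))): β-rule — branch into (!!!q2 && !q3), (q1 == (q3 && (q2 == q4)))  //  !(!!!q2 && !q3), !(q1 == (q3 && (q2 == q4))).
      branch 1.1 (add (!!!q2 && !q3), (q1 == (q3 && (q2 == q4)))):
        (!!!q2 && !q3): α-rule — add !!!q2, !q3.
        !!!q2: drop double negation, giving !q2.
        (q1 == (q3 && (q2 == q4))): β-rule — branch into q1, (q3 && (q2 == q4))  //  !q1, !(q3 && (q2 == q4)).
          branch 1.1.1 (add q1, (q3 && (q2 == q4))):
            (q3 && (q2 == q4)): α-rule — add q3, (q2 == q4).
            × closes — contains both q3 and !q3.
          branch 1.1.2 (add !q1, !(q3 && (q2 == q4))):
            !(q3 && (q2 == q4)): β-rule — branch into !q3  //  !(q2 == q4).
              branch 1.1.2.1 (add !q3):
                ○ open, literals {q1=0, q2=0, q3=0}.
              branch 1.1.2.2 (add !(q2 == q4)):
                !(q2 == q4): β-rule — branch into q2, !q4  //  !q2, q4.
                  branch 1.1.2.2.1 (add q2, !q4):
                    × closes — contains both q2 and !q2.
                  branch 1.1.2.2.2 (add !q2, q4):
                    ○ open, literals {q1=0, q2=0, q3=0, q4=1}.
      branch 1.2 (add !(!!!q2 && !q3), !(q1 == (q3 && (q2 == q4)))):
        !(!!!q2 && !q3): β-rule — branch into !!!!q2  //  !!q3.
          branch 1.2.1 (add !!!!q2):
            !!!!q2: drop double negation, giving !!q2.
            !(q1 == (q3 && (q2 == q4))): β-rule — branch into q1, !(q3 && (q2 == q4))  //  !q1, (q3 && (q2 == q4)).
              branch 1.2.1.1 (add q1, !(q3 && (q2 == q4))):
                !(q3 && (q2 == q4)): β-rule — branch into !q3  //  !(q2 == q4).
                  branch 1.2.1.1.1 (add !q3):
                    ○ open, literals {q1=1, q2=1, q3=0}.
                  branch 1.2.1.1.2 (add !(q2 == q4)):
                    !(q2 == q4): β-rule — branch into q2, !q4  //  !q2, q4.
                      branch 1.2.1.1.2.1 (add q2, !q4):
                        ○ open, literals {q1=1, q2=1, q4=0}.
                      branch 1.2.1.1.2.2 (add !q2, q4):
                        × closes — contains both q2 and !q2.
              branch 1.2.1.2 (add !q1, (q3 && (q2 == q4))):
                (q3 && (q2 == q4)): α-rule — add q3, (q2 == q4).
                (q2 == q4): β-rule — branch into q2, q4  //  !q2, !q4.
                  branch 1.2.1.2.1 (add q2, q4):
                    ○ open, literals {q1=0, q2=1, q3=1, q4=1}.
                  branch 1.2.1.2.2 (add !q2, !q4):
                    × closes — contains both q2 and !q2.
          branch 1.2.2 (add !!q3):
            !(q1 == (q3 && (q2 == q4))): β-rule — branch into q1, !(q3 && (q2 == q4))  //  !q1, (q3 && (q2 == q4)).
              branch 1.2.2.1 (add q1, !(q3 && (q2 == q4))):
                !(q3 && (q2 == q4)): β-rule — branch into !q3  //  !(q2 == q4).
                  branch 1.2.2.1.1 (add !q3):
                    × closes — contains both q3 and !q3.
                  branch 1.2.2.1.2 (add !(q2 == q4)):
                    !(q2 == q4): β-rule — branch into q2, !q4  //  !q2, q4.
                      branch 1.2.2.1.2.1 (add q2, !q4):
                        ○ open, literals {q1=1, q2=1, q3=1, q4=0}.
                      branch 1.2.2.1.2.2 (add !q2, q4):
                        ○ open, literals {q1=1, q2=0, q3=1, q4=1}.
              branch 1.2.2.2 (add !q1, (q3 && (q2 == q4))):
                (q3 && (q2 == q4)): α-rule — add q3, (q2 == q4).
                (q2 == q4): β-rule — branch into q2, q4  //  !q2, !q4.
                  branch 1.2.2.2.1 (add q2, q4):
                    ○ open, literals {q1=0, q2=1, q3=1, q4=1}.
                  branch 1.2.2.2.2 (add !q2, !q4):
                    ○ open, literals {q1=0, q2=0, q3=1, q4=0}.
  branch 2 (add ((q5 == (q5 || q5)) && (q3 == !q1))):
    ((q5 == (q5 || q5)) && (q3 == !q1)): α-rule — add (q5 == (q5 || q5)), (q3 == !q1).
    (q5 == (q5 || q5)): β-rule — branch into q5, (q5 || q5)  //  !q5, !(q5 || q5).
      branch 2.1 (add q5, (q5 || q5)):
        (q3 == !q1): β-rule — branch into q3, !q1  //  !q3, !!q1.
          branch 2.1.1 (add q3, !q1):
            (q5 || q5): β-rule — branch into q5  //  q5.
              branch 2.1.1.1 (add q5):
                ○ open, literals {q1=0, q3=1, q5=1}.
              branch 2.1.1.2 (add q5):
                ○ open, literals {q1=0, q3=1, q5=1}.
          branch 2.1.2 (add !q3, !!q1):
            (q5 || q5): β-rule — branch into q5  //  q5.
              branch 2.1.2.1 (add q5):
                ○ open, literals {q1=1, q3=0, q5=1}.
              branch 2.1.2.2 (add q5):
                ○ open, literals {q1=1, q3=0, q5=1}.
      branch 2.2 (add !q5, !(q5 || q5)):
        !(q5 || q5): α-rule — add !q5, !q5.
        (q3 == !q1): β-rule — branch into q3, !q1  //  !q3, !!q1.
          branch 2.2.1 (add q3, !q1):
            ○ open, literals {q1=0, q3=1, q5=0}.
          branch 2.2.2 (add !q3, !!q1):
            ○ open, literals {q1=1, q3=0, q5=0}.
5 branches closed, 15 open.
Each open branch fixes some atoms; the unmentioned ones are free. Counting distinct full assignments: branch {q1=0, q2=0, q3=0} (q4, q5) contributes 4 new; branch {q1=0, q2=0, q3=0, q4=1} (q5) contributes 0 new; branch {q1=1, q2=1, q3=0} (q4, q5) contributes 4 new; branch {q1=1, q2=1, q4=0} (q3, q5) contributes 2 new; branch {q1=0, q2=1, q3=1, q4=1} (q5) contributes 2 new; branch {q1=1, q2=1, q3=1, q4=0} (q5) contributes 0 new; branch {q1=1, q2=0, q3=1, q4=1} (q5) contributes 2 new; branch {q1=0, q2=1, q3=1, q4=1} (q5) contributes 0 new; branch {q1=0, q2=0, q3=1, q4=0} (q5) contributes 2 new; branch {q1=0, q3=1, q5=1} (q2, q4) contributes 2 new; branch {q1=0, q3=1, q5=1} (q2, q4) contributes 0 new; branch {q1=1, q3=0, q5=1} (q2, q4) contributes 2 new; branch {q1=1, q3=0, q5=1} (q2, q4) contributes 0 new; branch {q1=0, q3=1, q5=0} (q2, q4) contributes 2 new; branch {q1=1, q3=0, q5=0} (q2, q4) contributes 2 new. Total: 24.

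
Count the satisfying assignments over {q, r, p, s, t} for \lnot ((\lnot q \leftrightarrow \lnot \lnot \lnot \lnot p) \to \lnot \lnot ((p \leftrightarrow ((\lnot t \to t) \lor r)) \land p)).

Initial set: {\lnot ((\lnot q \leftrightarrow \lnot \lnot \lnot \lnot p) \to \lnot \lnot ((p \leftrightarrow ((\lnot t \to t) \lor r)) \land p))}.
\lnot ((\lnot q \leftrightarrow \lnot \lnot \lnot \lnot p) \to \lnot \lnot ((p \leftrightarrow ((\lnot t \to t) \lor r)) \land p)): α-rule — add (\lnot q \leftrightarrow \lnot \lnot \lnot \lnot p), \lnot \lnot \lnot ((p \leftrightarrow ((\lnot t \to t) \lor r)) \land p).
\lnot \lnot \lnot ((p \leftrightarrow ((\lnot t \to t) \lor r)) \land p): drop double negation, giving \lnot ((p \leftrightarrow ((\lnot t \to t) \lor r)) \land p).
(\lnot q \leftrightarrow \lnot \lnot \lnot \lnot p): β-rule — branch into \lnot q, \lnot \lnot \lnot \lnot p  //  \lnot \lnot q, \lnot \lnot \lnot \lnot \lnot p.
  branch 1 (add \lnot q, \lnot \lnot \lnot \lnot p):
    \lnot \lnot \lnot \lnot p: drop double negation, giving \lnot \lnot p.
    \lnot \lnot p: drop double negation, giving p.
    \lnot ((p \leftrightarrow ((\lnot t \to t) \lor r)) \land p): β-rule — branch into \lnot (p \leftrightarrow ((\lnot t \to t) \lor r))  //  \lnot p.
      branch 1.1 (add \lnot (p \leftrightarrow ((\lnot t \to t) \lor r))):
        \lnot (p \leftrightarrow ((\lnot t \to t) \lor r)): β-rule — branch into p, \lnot ((\lnot t \to t) \lor r)  //  \lnot p, ((\lnot t \to t) \lor r).
          branch 1.1.1 (add p, \lnot ((\lnot t \to t) \lor r)):
            \lnot ((\lnot t \to t) \lor r): α-rule — add \lnot (\lnot t \to t), \lnot r.
            \lnot (\lnot t \to t): α-rule — add \lnot t, \lnot t.
            ○ open, literals {p=T, q=F, r=F, t=F}.
          branch 1.1.2 (add \lnot p, ((\lnot t \to t) \lor r)):
            × closes — contains both p and \lnot p.
      branch 1.2 (add \lnot p):
        × closes — contains both p and \lnot p.
  branch 2 (add \lnot \lnot q, \lnot \lnot \lnot \lnot \lnot p):
    \lnot \lnot \lnot \lnot \lnot p: drop double negation, giving \lnot \lnot \lnot p.
    \lnot \lnot \lnot p: drop double negation, giving \lnot p.
    \lnot ((p \leftrightarrow ((\lnot t \to t) \lor r)) \land p): β-rule — branch into \lnot (p \leftrightarrow ((\lnot t \to t) \lor r))  //  \lnot p.
      branch 2.1 (add \lnot (p \leftrightarrow ((\lnot t \to t) \lor r))):
        \lnot (p \leftrightarrow ((\lnot t \to t) \lor r)): β-rule — branch into p, \lnot ((\lnot t \to t) \lor r)  //  \lnot p, ((\lnot t \to t) \lor r).
          branch 2.1.1 (add p, \lnot ((\lnot t \to t) \lor r)):
            × closes — contains both p and \lnot p.
          branch 2.1.2 (add \lnot p, ((\lnot t \to t) \lor r)):
            ((\lnot t \to t) \lor r): β-rule — branch into (\lnot t \to t)  //  r.
              branch 2.1.2.1 (add (\lnot t \to t)):
                (\lnot t \to t): β-rule — branch into \lnot \lnot t  //  t.
                  branch 2.1.2.1.1 (add \lnot \lnot t):
                    ○ open, literals {p=F, q=T, t=T}.
                  branch 2.1.2.1.2 (add t):
                    ○ open, literals {p=F, q=T, t=T}.
              branch 2.1.2.2 (add r):
                ○ open, literals {p=F, q=T, r=T}.
      branch 2.2 (add \lnot p):
        ○ open, literals {p=F, q=T}.
3 branches closed, 5 open.
Each open branch fixes some atoms; the unmentioned ones are free. Counting distinct full assignments: branch {p=T, q=F, r=F, t=F} (s) contributes 2 new; branch {p=F, q=T, t=T} (r, s) contributes 4 new; branch {p=F, q=T, t=T} (r, s) contributes 0 new; branch {p=F, q=T, r=T} (s, t) contributes 2 new; branch {p=F, q=T} (r, s, t) contributes 2 new. Total: 10.

10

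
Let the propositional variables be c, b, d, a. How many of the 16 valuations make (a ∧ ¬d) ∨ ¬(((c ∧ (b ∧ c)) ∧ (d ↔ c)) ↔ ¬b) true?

Initial set: {((a ∧ ¬d) ∨ ¬(((c ∧ (b ∧ c)) ∧ (d ↔ c)) ↔ ¬b))}.
((a ∧ ¬d) ∨ ¬(((c ∧ (b ∧ c)) ∧ (d ↔ c)) ↔ ¬b)): β-rule — branch into (a ∧ ¬d)  //  ¬(((c ∧ (b ∧ c)) ∧ (d ↔ c)) ↔ ¬b).
  branch 1 (add (a ∧ ¬d)):
    (a ∧ ¬d): α-rule — add a, ¬d.
    ○ open, literals {a=1, d=0}.
  branch 2 (add ¬(((c ∧ (b ∧ c)) ∧ (d ↔ c)) ↔ ¬b)):
    ¬(((c ∧ (b ∧ c)) ∧ (d ↔ c)) ↔ ¬b): β-rule — branch into ((c ∧ (b ∧ c)) ∧ (d ↔ c)), ¬¬b  //  ¬((c ∧ (b ∧ c)) ∧ (d ↔ c)), ¬b.
      branch 2.1 (add ((c ∧ (b ∧ c)) ∧ (d ↔ c)), ¬¬b):
        ((c ∧ (b ∧ c)) ∧ (d ↔ c)): α-rule — add (c ∧ (b ∧ c)), (d ↔ c).
        (c ∧ (b ∧ c)): α-rule — add c, (b ∧ c).
        (b ∧ c): α-rule — add b, c.
        (d ↔ c): β-rule — branch into d, c  //  ¬d, ¬c.
          branch 2.1.1 (add d, c):
            ○ open, literals {b=1, c=1, d=1}.
          branch 2.1.2 (add ¬d, ¬c):
            × closes — contains both c and ¬c.
      branch 2.2 (add ¬((c ∧ (b ∧ c)) ∧ (d ↔ c)), ¬b):
        ¬((c ∧ (b ∧ c)) ∧ (d ↔ c)): β-rule — branch into ¬(c ∧ (b ∧ c))  //  ¬(d ↔ c).
          branch 2.2.1 (add ¬(c ∧ (b ∧ c))):
            ¬(c ∧ (b ∧ c)): β-rule — branch into ¬c  //  ¬(b ∧ c).
              branch 2.2.1.1 (add ¬c):
                ○ open, literals {b=0, c=0}.
              branch 2.2.1.2 (add ¬(b ∧ c)):
                ¬(b ∧ c): β-rule — branch into ¬b  //  ¬c.
                  branch 2.2.1.2.1 (add ¬b):
                    ○ open, literals {b=0}.
                  branch 2.2.1.2.2 (add ¬c):
                    ○ open, literals {b=0, c=0}.
          branch 2.2.2 (add ¬(d ↔ c)):
            ¬(d ↔ c): β-rule — branch into d, ¬c  //  ¬d, c.
              branch 2.2.2.1 (add d, ¬c):
                ○ open, literals {b=0, c=0, d=1}.
              branch 2.2.2.2 (add ¬d, c):
                ○ open, literals {b=0, c=1, d=0}.
1 branch closed, 7 open.
Each open branch fixes some atoms; the unmentioned ones are free. Counting distinct full assignments: branch {a=1, d=0} (c, b) contributes 4 new; branch {b=1, c=1, d=1} (a) contributes 2 new; branch {b=0, c=0} (d, a) contributes 3 new; branch {b=0} (c, d, a) contributes 3 new; branch {b=0, c=0} (d, a) contributes 0 new; branch {b=0, c=0, d=1} (a) contributes 0 new; branch {b=0, c=1, d=0} (a) contributes 0 new. Total: 12.

12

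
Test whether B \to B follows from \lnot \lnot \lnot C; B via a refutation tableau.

Yes

Initial set: {T \lnot \lnot \lnot C; T B; F (B \to B)}.
T \lnot \lnot \lnot C: drop double negation, giving T \lnot C.
F (B \to B): α-rule — add T B, F B.
× closes — contains both B and \lnot B.
All 1 branch closes.
Every branch closed, so the premises entail the conclusion.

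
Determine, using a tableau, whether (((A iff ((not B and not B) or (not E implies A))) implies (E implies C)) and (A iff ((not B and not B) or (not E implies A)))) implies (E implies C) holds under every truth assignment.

Valid

Assume the negation and expand:
Initial set: {not ((((A iff ((not B and not B) or (not E implies A))) implies (E implies C)) and (A iff ((not B and not B) or (not E implies A)))) implies (E implies C))}.
not ((((A iff ((not B and not B) or (not E implies A))) implies (E implies C)) and (A iff ((not B and not B) or (not E implies A)))) implies (E implies C)): α-rule — add (((A iff ((not B and not B) or (not E implies A))) implies (E implies C)) and (A iff ((not B and not B) or (not E implies A)))), not (E implies C).
(((A iff ((not B and not B) or (not E implies A))) implies (E implies C)) and (A iff ((not B and not B) or (not E implies A)))): α-rule — add ((A iff ((not B and not B) or (not E implies A))) implies (E implies C)), (A iff ((not B and not B) or (not E implies A))).
not (E implies C): α-rule — add E, not C.
((A iff ((not B and not B) or (not E implies A))) implies (E implies C)): β-rule — branch into not (A iff ((not B and not B) or (not E implies A)))  //  (E implies C).
  branch 1 (add not (A iff ((not B and not B) or (not E implies A)))):
    (A iff ((not B and not B) or (not E implies A))): β-rule — branch into A, ((not B and not B) or (not E implies A))  //  not A, not ((not B and not B) or (not E implies A)).
      branch 1.1 (add A, ((not B and not B) or (not E implies A))):
        not (A iff ((not B and not B) or (not E implies A))): β-rule — branch into A, not ((not B and not B) or (not E implies A))  //  not A, ((not B and not B) or (not E implies A)).
          branch 1.1.1 (add A, not ((not B and not B) or (not E implies A))):
            not ((not B and not B) or (not E implies A)): α-rule — add not (not B and not B), not (not E implies A).
            not (not E implies A): α-rule — add not E, not A.
            × closes — contains both E and not E.
          branch 1.1.2 (add not A, ((not B and not B) or (not E implies A))):
            × closes — contains both A and not A.
      branch 1.2 (add not A, not ((not B and not B) or (not E implies A))):
        not ((not B and not B) or (not E implies A)): α-rule — add not (not B and not B), not (not E implies A).
        not (not E implies A): α-rule — add not E, not A.
        × closes — contains both E and not E.
  branch 2 (add (E implies C)):
    (A iff ((not B and not B) or (not E implies A))): β-rule — branch into A, ((not B and not B) or (not E implies A))  //  not A, not ((not B and not B) or (not E implies A)).
      branch 2.1 (add A, ((not B and not B) or (not E implies A))):
        (E implies C): β-rule — branch into not E  //  C.
          branch 2.1.1 (add not E):
            × closes — contains both E and not E.
          branch 2.1.2 (add C):
            × closes — contains both C and not C.
      branch 2.2 (add not A, not ((not B and not B) or (not E implies A))):
        not ((not B and not B) or (not E implies A)): α-rule — add not (not B and not B), not (not E implies A).
        not (not E implies A): α-rule — add not E, not A.
        × closes — contains both E and not E.
All 6 branches close.
Every branch closed, so the negation is unsatisfiable and the formula is valid.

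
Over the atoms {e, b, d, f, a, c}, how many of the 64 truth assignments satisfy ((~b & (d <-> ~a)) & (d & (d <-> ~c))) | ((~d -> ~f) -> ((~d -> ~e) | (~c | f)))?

Initial set: {(((~b & (d <-> ~a)) & (d & (d <-> ~c))) | ((~d -> ~f) -> ((~d -> ~e) | (~c | f))))}.
(((~b & (d <-> ~a)) & (d & (d <-> ~c))) | ((~d -> ~f) -> ((~d -> ~e) | (~c | f)))): β-rule — branch into ((~b & (d <-> ~a)) & (d & (d <-> ~c)))  //  ((~d -> ~f) -> ((~d -> ~e) | (~c | f))).
  branch 1 (add ((~b & (d <-> ~a)) & (d & (d <-> ~c)))):
    ((~b & (d <-> ~a)) & (d & (d <-> ~c))): α-rule — add (~b & (d <-> ~a)), (d & (d <-> ~c)).
    (~b & (d <-> ~a)): α-rule — add ~b, (d <-> ~a).
    (d & (d <-> ~c)): α-rule — add d, (d <-> ~c).
    (d <-> ~a): β-rule — branch into d, ~a  //  ~d, ~~a.
      branch 1.1 (add d, ~a):
        (d <-> ~c): β-rule — branch into d, ~c  //  ~d, ~~c.
          branch 1.1.1 (add d, ~c):
            ○ open, literals {a=false, b=false, c=false, d=true}.
          branch 1.1.2 (add ~d, ~~c):
            × closes — contains both d and ~d.
      branch 1.2 (add ~d, ~~a):
        × closes — contains both d and ~d.
  branch 2 (add ((~d -> ~f) -> ((~d -> ~e) | (~c | f)))):
    ((~d -> ~f) -> ((~d -> ~e) | (~c | f))): β-rule — branch into ~(~d -> ~f)  //  ((~d -> ~e) | (~c | f)).
      branch 2.1 (add ~(~d -> ~f)):
        ~(~d -> ~f): α-rule — add ~d, ~~f.
        ○ open, literals {d=false, f=true}.
      branch 2.2 (add ((~d -> ~e) | (~c | f))):
        ((~d -> ~e) | (~c | f)): β-rule — branch into (~d -> ~e)  //  (~c | f).
          branch 2.2.1 (add (~d -> ~e)):
            (~d -> ~e): β-rule — branch into ~~d  //  ~e.
              branch 2.2.1.1 (add ~~d):
                ○ open, literals {d=true}.
              branch 2.2.1.2 (add ~e):
                ○ open, literals {e=false}.
          branch 2.2.2 (add (~c | f)):
            (~c | f): β-rule — branch into ~c  //  f.
              branch 2.2.2.1 (add ~c):
                ○ open, literals {c=false}.
              branch 2.2.2.2 (add f):
                ○ open, literals {f=true}.
2 branches closed, 6 open.
Each open branch fixes some atoms; the unmentioned ones are free. Counting distinct full assignments: branch {a=false, b=false, c=false, d=true} (e, f) contributes 4 new; branch {d=false, f=true} (e, b, a, c) contributes 16 new; branch {d=true} (e, b, f, a, c) contributes 28 new; branch {e=false} (b, d, f, a, c) contributes 8 new; branch {c=false} (e, b, d, f, a) contributes 4 new; branch {f=true} (e, b, d, a, c) contributes 0 new. Total: 60.

60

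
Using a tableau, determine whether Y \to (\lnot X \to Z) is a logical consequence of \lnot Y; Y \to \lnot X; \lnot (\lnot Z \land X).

Initial set: {\lnot Y; (Y \to \lnot X); \lnot (\lnot Z \land X); \lnot (Y \to (\lnot X \to Z))}.
\lnot (Y \to (\lnot X \to Z)): α-rule — add Y, \lnot (\lnot X \to Z).
× closes — contains both Y and \lnot Y.
All 1 branch closes.
Every branch closed, so the premises entail the conclusion.

Yes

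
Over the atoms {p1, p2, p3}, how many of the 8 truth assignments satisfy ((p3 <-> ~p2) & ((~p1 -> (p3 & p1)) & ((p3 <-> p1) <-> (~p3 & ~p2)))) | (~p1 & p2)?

3

Initial set: {(((p3 <-> ~p2) & ((~p1 -> (p3 & p1)) & ((p3 <-> p1) <-> (~p3 & ~p2)))) | (~p1 & p2))}.
(((p3 <-> ~p2) & ((~p1 -> (p3 & p1)) & ((p3 <-> p1) <-> (~p3 & ~p2)))) | (~p1 & p2)): β-rule — branch into ((p3 <-> ~p2) & ((~p1 -> (p3 & p1)) & ((p3 <-> p1) <-> (~p3 & ~p2))))  //  (~p1 & p2).
  branch 1 (add ((p3 <-> ~p2) & ((~p1 -> (p3 & p1)) & ((p3 <-> p1) <-> (~p3 & ~p2))))):
    ((p3 <-> ~p2) & ((~p1 -> (p3 & p1)) & ((p3 <-> p1) <-> (~p3 & ~p2)))): α-rule — add (p3 <-> ~p2), ((~p1 -> (p3 & p1)) & ((p3 <-> p1) <-> (~p3 & ~p2))).
    ((~p1 -> (p3 & p1)) & ((p3 <-> p1) <-> (~p3 & ~p2))): α-rule — add (~p1 -> (p3 & p1)), ((p3 <-> p1) <-> (~p3 & ~p2)).
    (p3 <-> ~p2): β-rule — branch into p3, ~p2  //  ~p3, ~~p2.
      branch 1.1 (add p3, ~p2):
        (~p1 -> (p3 & p1)): β-rule — branch into ~~p1  //  (p3 & p1).
          branch 1.1.1 (add ~~p1):
            ((p3 <-> p1) <-> (~p3 & ~p2)): β-rule — branch into (p3 <-> p1), (~p3 & ~p2)  //  ~(p3 <-> p1), ~(~p3 & ~p2).
              branch 1.1.1.1 (add (p3 <-> p1), (~p3 & ~p2)):
                (~p3 & ~p2): α-rule — add ~p3, ~p2.
                × closes — contains both p3 and ~p3.
              branch 1.1.1.2 (add ~(p3 <-> p1), ~(~p3 & ~p2)):
                ~(p3 <-> p1): β-rule — branch into p3, ~p1  //  ~p3, p1.
                  branch 1.1.1.2.1 (add p3, ~p1):
                    × closes — contains both p1 and ~p1.
                  branch 1.1.1.2.2 (add ~p3, p1):
                    × closes — contains both p3 and ~p3.
          branch 1.1.2 (add (p3 & p1)):
            (p3 & p1): α-rule — add p3, p1.
            ((p3 <-> p1) <-> (~p3 & ~p2)): β-rule — branch into (p3 <-> p1), (~p3 & ~p2)  //  ~(p3 <-> p1), ~(~p3 & ~p2).
              branch 1.1.2.1 (add (p3 <-> p1), (~p3 & ~p2)):
                (~p3 & ~p2): α-rule — add ~p3, ~p2.
                × closes — contains both p3 and ~p3.
              branch 1.1.2.2 (add ~(p3 <-> p1), ~(~p3 & ~p2)):
                ~(p3 <-> p1): β-rule — branch into p3, ~p1  //  ~p3, p1.
                  branch 1.1.2.2.1 (add p3, ~p1):
                    × closes — contains both p1 and ~p1.
                  branch 1.1.2.2.2 (add ~p3, p1):
                    × closes — contains both p3 and ~p3.
      branch 1.2 (add ~p3, ~~p2):
        (~p1 -> (p3 & p1)): β-rule — branch into ~~p1  //  (p3 & p1).
          branch 1.2.1 (add ~~p1):
            ((p3 <-> p1) <-> (~p3 & ~p2)): β-rule — branch into (p3 <-> p1), (~p3 & ~p2)  //  ~(p3 <-> p1), ~(~p3 & ~p2).
              branch 1.2.1.1 (add (p3 <-> p1), (~p3 & ~p2)):
                (~p3 & ~p2): α-rule — add ~p3, ~p2.
                × closes — contains both p2 and ~p2.
              branch 1.2.1.2 (add ~(p3 <-> p1), ~(~p3 & ~p2)):
                ~(p3 <-> p1): β-rule — branch into p3, ~p1  //  ~p3, p1.
                  branch 1.2.1.2.1 (add p3, ~p1):
                    × closes — contains both p3 and ~p3.
                  branch 1.2.1.2.2 (add ~p3, p1):
                    ~(~p3 & ~p2): β-rule — branch into ~~p3  //  ~~p2.
                      branch 1.2.1.2.2.1 (add ~~p3):
                        × closes — contains both p3 and ~p3.
                      branch 1.2.1.2.2.2 (add ~~p2):
                        ○ open, literals {p1=T, p2=T, p3=F}.
          branch 1.2.2 (add (p3 & p1)):
            (p3 & p1): α-rule — add p3, p1.
            × closes — contains both p3 and ~p3.
  branch 2 (add (~p1 & p2)):
    (~p1 & p2): α-rule — add ~p1, p2.
    ○ open, literals {p1=F, p2=T}.
10 branches closed, 2 open.
Each open branch fixes some atoms; the unmentioned ones are free. Counting distinct full assignments: branch {p1=T, p2=T, p3=F} (none free) contributes 1 new; branch {p1=F, p2=T} (p3) contributes 2 new. Total: 3.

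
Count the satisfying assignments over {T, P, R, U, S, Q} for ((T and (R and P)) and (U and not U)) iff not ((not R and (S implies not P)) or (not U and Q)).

34

Initial set: {T (((T and (R and P)) and (U and not U)) iff not ((not R and (S implies not P)) or (not U and Q)))}.
T (((T and (R and P)) and (U and not U)) iff not ((not R and (S implies not P)) or (not U and Q))): β-rule — branch into T ((T and (R and P)) and (U and not U)), T not ((not R and (S implies not P)) or (not U and Q))  //  F ((T and (R and P)) and (U and not U)), F not ((not R and (S implies not P)) or (not U and Q)).
  branch 1 (add T ((T and (R and P)) and (U and not U)), T not ((not R and (S implies not P)) or (not U and Q))):
    T ((T and (R and P)) and (U and not U)): α-rule — add T (T and (R and P)), T (U and not U).
    T not ((not R and (S implies not P)) or (not U and Q)): α-rule — add F (not R and (S implies not P)), F (not U and Q).
    T (T and (R and P)): α-rule — add T T, T (R and P).
    T (U and not U): α-rule — add T U, T not U.
    × closes — contains both U and not U.
  branch 2 (add F ((T and (R and P)) and (U and not U)), F not ((not R and (S implies not P)) or (not U and Q))):
    F ((T and (R and P)) and (U and not U)): β-rule — branch into F (T and (R and P))  //  F (U and not U).
      branch 2.1 (add F (T and (R and P))):
        F not ((not R and (S implies not P)) or (not U and Q)): β-rule — branch into T (not R and (S implies not P))  //  T (not U and Q).
          branch 2.1.1 (add T (not R and (S implies not P))):
            T (not R and (S implies not P)): α-rule — add T not R, T (S implies not P).
            F (T and (R and P)): β-rule — branch into F T  //  F (R and P).
              branch 2.1.1.1 (add F T):
                T (S implies not P): β-rule — branch into F S  //  T not P.
                  branch 2.1.1.1.1 (add F S):
                    ○ open, literals {R=false, S=false, T=false}.
                  branch 2.1.1.1.2 (add T not P):
                    ○ open, literals {P=false, R=false, T=false}.
              branch 2.1.1.2 (add F (R and P)):
                T (S implies not P): β-rule — branch into F S  //  T not P.
                  branch 2.1.1.2.1 (add F S):
                    F (R and P): β-rule — branch into F R  //  F P.
                      branch 2.1.1.2.1.1 (add F R):
                        ○ open, literals {R=false, S=false}.
                      branch 2.1.1.2.1.2 (add F P):
                        ○ open, literals {P=false, R=false, S=false}.
                  branch 2.1.1.2.2 (add T not P):
                    F (R and P): β-rule — branch into F R  //  F P.
                      branch 2.1.1.2.2.1 (add F R):
                        ○ open, literals {P=false, R=false}.
                      branch 2.1.1.2.2.2 (add F P):
                        ○ open, literals {P=false, R=false}.
          branch 2.1.2 (add T (not U and Q)):
            T (not U and Q): α-rule — add T not U, T Q.
            F (T and (R and P)): β-rule — branch into F T  //  F (R and P).
              branch 2.1.2.1 (add F T):
                ○ open, literals {Q=true, T=false, U=false}.
              branch 2.1.2.2 (add F (R and P)):
                F (R and P): β-rule — branch into F R  //  F P.
                  branch 2.1.2.2.1 (add F R):
                    ○ open, literals {Q=true, R=false, U=false}.
                  branch 2.1.2.2.2 (add F P):
                    ○ open, literals {P=false, Q=true, U=false}.
      branch 2.2 (add F (U and not U)):
        F not ((not R and (S implies not P)) or (not U and Q)): β-rule — branch into T (not R and (S implies not P))  //  T (not U and Q).
          branch 2.2.1 (add T (not R and (S implies not P))):
            T (not R and (S implies not P)): α-rule — add T not R, T (S implies not P).
            F (U and not U): β-rule — branch into F U  //  F not U.
              branch 2.2.1.1 (add F U):
                T (S implies not P): β-rule — branch into F S  //  T not P.
                  branch 2.2.1.1.1 (add F S):
                    ○ open, literals {R=false, S=false, U=false}.
                  branch 2.2.1.1.2 (add T not P):
                    ○ open, literals {P=false, R=false, U=false}.
              branch 2.2.1.2 (add F not U):
                T (S implies not P): β-rule — branch into F S  //  T not P.
                  branch 2.2.1.2.1 (add F S):
                    ○ open, literals {R=false, S=false, U=true}.
                  branch 2.2.1.2.2 (add T not P):
                    ○ open, literals {P=false, R=false, U=true}.
          branch 2.2.2 (add T (not U and Q)):
            T (not U and Q): α-rule — add T not U, T Q.
            F (U and not U): β-rule — branch into F U  //  F not U.
              branch 2.2.2.1 (add F U):
                ○ open, literals {Q=true, U=false}.
              branch 2.2.2.2 (add F not U):
                × closes — contains both U and not U.
2 branches closed, 14 open.
Each open branch fixes some atoms; the unmentioned ones are free. Counting distinct full assignments: branch {R=false, S=false, T=false} (P, U, Q) contributes 8 new; branch {P=false, R=false, T=false} (U, S, Q) contributes 4 new; branch {R=false, S=false} (T, P, U, Q) contributes 8 new; branch {P=false, R=false, S=false} (T, U, Q) contributes 0 new; branch {P=false, R=false} (T, U, S, Q) contributes 4 new; branch {P=false, R=false} (T, U, S, Q) contributes 0 new; branch {Q=true, T=false, U=false} (P, R, S) contributes 5 new; branch {Q=true, R=false, U=false} (T, P, S) contributes 1 new; branch {P=false, Q=true, U=false} (T, R, S) contributes 2 new; branch {R=false, S=false, U=false} (T, P, Q) contributes 0 new; branch {P=false, R=false, U=false} (T, S, Q) contributes 0 new; branch {R=false, S=false, U=true} (T, P, Q) contributes 0 new; branch {P=false, R=false, U=true} (T, S, Q) contributes 0 new; branch {Q=true, U=false} (T, P, R, S) contributes 2 new. Total: 34.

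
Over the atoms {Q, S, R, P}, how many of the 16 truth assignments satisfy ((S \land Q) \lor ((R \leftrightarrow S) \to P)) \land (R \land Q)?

4

Initial set: {(((S \land Q) \lor ((R \leftrightarrow S) \to P)) \land (R \land Q))}.
(((S \land Q) \lor ((R \leftrightarrow S) \to P)) \land (R \land Q)): α-rule — add ((S \land Q) \lor ((R \leftrightarrow S) \to P)), (R \land Q).
(R \land Q): α-rule — add R, Q.
((S \land Q) \lor ((R \leftrightarrow S) \to P)): β-rule — branch into (S \land Q)  //  ((R \leftrightarrow S) \to P).
  branch 1 (add (S \land Q)):
    (S \land Q): α-rule — add S, Q.
    ○ open, literals {Q=T, R=T, S=T}.
  branch 2 (add ((R \leftrightarrow S) \to P)):
    ((R \leftrightarrow S) \to P): β-rule — branch into \lnot (R \leftrightarrow S)  //  P.
      branch 2.1 (add \lnot (R \leftrightarrow S)):
        \lnot (R \leftrightarrow S): β-rule — branch into R, \lnot S  //  \lnot R, S.
          branch 2.1.1 (add R, \lnot S):
            ○ open, literals {Q=T, R=T, S=F}.
          branch 2.1.2 (add \lnot R, S):
            × closes — contains both R and \lnot R.
      branch 2.2 (add P):
        ○ open, literals {P=T, Q=T, R=T}.
1 branch closed, 3 open.
Each open branch fixes some atoms; the unmentioned ones are free. Counting distinct full assignments: branch {Q=T, R=T, S=T} (P) contributes 2 new; branch {Q=T, R=T, S=F} (P) contributes 2 new; branch {P=T, Q=T, R=T} (S) contributes 0 new. Total: 4.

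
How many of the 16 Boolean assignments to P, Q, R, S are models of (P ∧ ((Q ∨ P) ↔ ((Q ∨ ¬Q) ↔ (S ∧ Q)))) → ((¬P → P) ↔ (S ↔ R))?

Initial set: {((P ∧ ((Q ∨ P) ↔ ((Q ∨ ¬Q) ↔ (S ∧ Q)))) → ((¬P → P) ↔ (S ↔ R)))}.
((P ∧ ((Q ∨ P) ↔ ((Q ∨ ¬Q) ↔ (S ∧ Q)))) → ((¬P → P) ↔ (S ↔ R))): β-rule — branch into ¬(P ∧ ((Q ∨ P) ↔ ((Q ∨ ¬Q) ↔ (S ∧ Q))))  //  ((¬P → P) ↔ (S ↔ R)).
  branch 1 (add ¬(P ∧ ((Q ∨ P) ↔ ((Q ∨ ¬Q) ↔ (S ∧ Q))))):
    ¬(P ∧ ((Q ∨ P) ↔ ((Q ∨ ¬Q) ↔ (S ∧ Q)))): β-rule — branch into ¬P  //  ¬((Q ∨ P) ↔ ((Q ∨ ¬Q) ↔ (S ∧ Q))).
      branch 1.1 (add ¬P):
        ○ open, literals {P=0}.
      branch 1.2 (add ¬((Q ∨ P) ↔ ((Q ∨ ¬Q) ↔ (S ∧ Q)))):
        ¬((Q ∨ P) ↔ ((Q ∨ ¬Q) ↔ (S ∧ Q))): β-rule — branch into (Q ∨ P), ¬((Q ∨ ¬Q) ↔ (S ∧ Q))  //  ¬(Q ∨ P), ((Q ∨ ¬Q) ↔ (S ∧ Q)).
          branch 1.2.1 (add (Q ∨ P), ¬((Q ∨ ¬Q) ↔ (S ∧ Q))):
            (Q ∨ P): β-rule — branch into Q  //  P.
              branch 1.2.1.1 (add Q):
                ¬((Q ∨ ¬Q) ↔ (S ∧ Q)): β-rule — branch into (Q ∨ ¬Q), ¬(S ∧ Q)  //  ¬(Q ∨ ¬Q), (S ∧ Q).
                  branch 1.2.1.1.1 (add (Q ∨ ¬Q), ¬(S ∧ Q)):
                    (Q ∨ ¬Q): β-rule — branch into Q  //  ¬Q.
                      branch 1.2.1.1.1.1 (add Q):
                        ¬(S ∧ Q): β-rule — branch into ¬S  //  ¬Q.
                          branch 1.2.1.1.1.1.1 (add ¬S):
                            ○ open, literals {Q=1, S=0}.
                          branch 1.2.1.1.1.1.2 (add ¬Q):
                            × closes — contains both Q and ¬Q.
                      branch 1.2.1.1.1.2 (add ¬Q):
                        × closes — contains both Q and ¬Q.
                  branch 1.2.1.1.2 (add ¬(Q ∨ ¬Q), (S ∧ Q)):
                    ¬(Q ∨ ¬Q): α-rule — add ¬Q, ¬¬Q.
                    × closes — contains both Q and ¬Q.
              branch 1.2.1.2 (add P):
                ¬((Q ∨ ¬Q) ↔ (S ∧ Q)): β-rule — branch into (Q ∨ ¬Q), ¬(S ∧ Q)  //  ¬(Q ∨ ¬Q), (S ∧ Q).
                  branch 1.2.1.2.1 (add (Q ∨ ¬Q), ¬(S ∧ Q)):
                    (Q ∨ ¬Q): β-rule — branch into Q  //  ¬Q.
                      branch 1.2.1.2.1.1 (add Q):
                        ¬(S ∧ Q): β-rule — branch into ¬S  //  ¬Q.
                          branch 1.2.1.2.1.1.1 (add ¬S):
                            ○ open, literals {P=1, Q=1, S=0}.
                          branch 1.2.1.2.1.1.2 (add ¬Q):
                            × closes — contains both Q and ¬Q.
                      branch 1.2.1.2.1.2 (add ¬Q):
                        ¬(S ∧ Q): β-rule — branch into ¬S  //  ¬Q.
                          branch 1.2.1.2.1.2.1 (add ¬S):
                            ○ open, literals {P=1, Q=0, S=0}.
                          branch 1.2.1.2.1.2.2 (add ¬Q):
                            ○ open, literals {P=1, Q=0}.
                  branch 1.2.1.2.2 (add ¬(Q ∨ ¬Q), (S ∧ Q)):
                    ¬(Q ∨ ¬Q): α-rule — add ¬Q, ¬¬Q.
                    × closes — contains both Q and ¬Q.
          branch 1.2.2 (add ¬(Q ∨ P), ((Q ∨ ¬Q) ↔ (S ∧ Q))):
            ¬(Q ∨ P): α-rule — add ¬Q, ¬P.
            ((Q ∨ ¬Q) ↔ (S ∧ Q)): β-rule — branch into (Q ∨ ¬Q), (S ∧ Q)  //  ¬(Q ∨ ¬Q), ¬(S ∧ Q).
              branch 1.2.2.1 (add (Q ∨ ¬Q), (S ∧ Q)):
                (S ∧ Q): α-rule — add S, Q.
                × closes — contains both Q and ¬Q.
              branch 1.2.2.2 (add ¬(Q ∨ ¬Q), ¬(S ∧ Q)):
                ¬(Q ∨ ¬Q): α-rule — add ¬Q, ¬¬Q.
                × closes — contains both Q and ¬Q.
  branch 2 (add ((¬P → P) ↔ (S ↔ R))):
    ((¬P → P) ↔ (S ↔ R)): β-rule — branch into (¬P → P), (S ↔ R)  //  ¬(¬P → P), ¬(S ↔ R).
      branch 2.1 (add (¬P → P), (S ↔ R)):
        (¬P → P): β-rule — branch into ¬¬P  //  P.
          branch 2.1.1 (add ¬¬P):
            (S ↔ R): β-rule — branch into S, R  //  ¬S, ¬R.
              branch 2.1.1.1 (add S, R):
                ○ open, literals {P=1, R=1, S=1}.
              branch 2.1.1.2 (add ¬S, ¬R):
                ○ open, literals {P=1, R=0, S=0}.
          branch 2.1.2 (add P):
            (S ↔ R): β-rule — branch into S, R  //  ¬S, ¬R.
              branch 2.1.2.1 (add S, R):
                ○ open, literals {P=1, R=1, S=1}.
              branch 2.1.2.2 (add ¬S, ¬R):
                ○ open, literals {P=1, R=0, S=0}.
      branch 2.2 (add ¬(¬P → P), ¬(S ↔ R)):
        ¬(¬P → P): α-rule — add ¬P, ¬P.
        ¬(S ↔ R): β-rule — branch into S, ¬R  //  ¬S, R.
          branch 2.2.1 (add S, ¬R):
            ○ open, literals {P=0, R=0, S=1}.
          branch 2.2.2 (add ¬S, R):
            ○ open, literals {P=0, R=1, S=0}.
7 branches closed, 11 open.
Each open branch fixes some atoms; the unmentioned ones are free. Counting distinct full assignments: branch {P=0} (Q, R, S) contributes 8 new; branch {Q=1, S=0} (P, R) contributes 2 new; branch {P=1, Q=1, S=0} (R) contributes 0 new; branch {P=1, Q=0, S=0} (R) contributes 2 new; branch {P=1, Q=0} (R, S) contributes 2 new; branch {P=1, R=1, S=1} (Q) contributes 1 new; branch {P=1, R=0, S=0} (Q) contributes 0 new; branch {P=1, R=1, S=1} (Q) contributes 0 new; branch {P=1, R=0, S=0} (Q) contributes 0 new; branch {P=0, R=0, S=1} (Q) contributes 0 new; branch {P=0, R=1, S=0} (Q) contributes 0 new. Total: 15.

15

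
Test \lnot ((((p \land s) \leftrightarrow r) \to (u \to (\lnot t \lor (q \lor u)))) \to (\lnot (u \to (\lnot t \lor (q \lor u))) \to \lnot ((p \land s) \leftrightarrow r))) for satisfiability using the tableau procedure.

Unsatisfiable

Initial set: {\lnot ((((p \land s) \leftrightarrow r) \to (u \to (\lnot t \lor (q \lor u)))) \to (\lnot (u \to (\lnot t \lor (q \lor u))) \to \lnot ((p \land s) \leftrightarrow r)))}.
\lnot ((((p \land s) \leftrightarrow r) \to (u \to (\lnot t \lor (q \lor u)))) \to (\lnot (u \to (\lnot t \lor (q \lor u))) \to \lnot ((p \land s) \leftrightarrow r))): α-rule — add (((p \land s) \leftrightarrow r) \to (u \to (\lnot t \lor (q \lor u)))), \lnot (\lnot (u \to (\lnot t \lor (q \lor u))) \to \lnot ((p \land s) \leftrightarrow r)).
\lnot (\lnot (u \to (\lnot t \lor (q \lor u))) \to \lnot ((p \land s) \leftrightarrow r)): α-rule — add \lnot (u \to (\lnot t \lor (q \lor u))), \lnot \lnot ((p \land s) \leftrightarrow r).
\lnot (u \to (\lnot t \lor (q \lor u))): α-rule — add u, \lnot (\lnot t \lor (q \lor u)).
\lnot (\lnot t \lor (q \lor u)): α-rule — add \lnot \lnot t, \lnot (q \lor u).
\lnot (q \lor u): α-rule — add \lnot q, \lnot u.
× closes — contains both u and \lnot u.
All 1 branch closes.
Every branch closed; the formula is unsatisfiable.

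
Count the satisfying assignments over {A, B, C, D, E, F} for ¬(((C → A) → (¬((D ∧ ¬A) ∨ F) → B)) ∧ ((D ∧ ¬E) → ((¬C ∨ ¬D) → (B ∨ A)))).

12

Initial set: {¬(((C → A) → (¬((D ∧ ¬A) ∨ F) → B)) ∧ ((D ∧ ¬E) → ((¬C ∨ ¬D) → (B ∨ A))))}.
¬(((C → A) → (¬((D ∧ ¬A) ∨ F) → B)) ∧ ((D ∧ ¬E) → ((¬C ∨ ¬D) → (B ∨ A)))): β-rule — branch into ¬((C → A) → (¬((D ∧ ¬A) ∨ F) → B))  //  ¬((D ∧ ¬E) → ((¬C ∨ ¬D) → (B ∨ A))).
  branch 1 (add ¬((C → A) → (¬((D ∧ ¬A) ∨ F) → B))):
    ¬((C → A) → (¬((D ∧ ¬A) ∨ F) → B)): α-rule — add (C → A), ¬(¬((D ∧ ¬A) ∨ F) → B).
    ¬(¬((D ∧ ¬A) ∨ F) → B): α-rule — add ¬((D ∧ ¬A) ∨ F), ¬B.
    ¬((D ∧ ¬A) ∨ F): α-rule — add ¬(D ∧ ¬A), ¬F.
    (C → A): β-rule — branch into ¬C  //  A.
      branch 1.1 (add ¬C):
        ¬(D ∧ ¬A): β-rule — branch into ¬D  //  ¬¬A.
          branch 1.1.1 (add ¬D):
            ○ open, literals {B=0, C=0, D=0, F=0}.
          branch 1.1.2 (add ¬¬A):
            ○ open, literals {A=1, B=0, C=0, F=0}.
      branch 1.2 (add A):
        ¬(D ∧ ¬A): β-rule — branch into ¬D  //  ¬¬A.
          branch 1.2.1 (add ¬D):
            ○ open, literals {A=1, B=0, D=0, F=0}.
          branch 1.2.2 (add ¬¬A):
            ○ open, literals {A=1, B=0, F=0}.
  branch 2 (add ¬((D ∧ ¬E) → ((¬C ∨ ¬D) → (B ∨ A)))):
    ¬((D ∧ ¬E) → ((¬C ∨ ¬D) → (B ∨ A))): α-rule — add (D ∧ ¬E), ¬((¬C ∨ ¬D) → (B ∨ A)).
    (D ∧ ¬E): α-rule — add D, ¬E.
    ¬((¬C ∨ ¬D) → (B ∨ A)): α-rule — add (¬C ∨ ¬D), ¬(B ∨ A).
    ¬(B ∨ A): α-rule — add ¬B, ¬A.
    (¬C ∨ ¬D): β-rule — branch into ¬C  //  ¬D.
      branch 2.1 (add ¬C):
        ○ open, literals {A=0, B=0, C=0, D=1, E=0}.
      branch 2.2 (add ¬D):
        × closes — contains both D and ¬D.
1 branch closed, 5 open.
Each open branch fixes some atoms; the unmentioned ones are free. Counting distinct full assignments: branch {B=0, C=0, D=0, F=0} (A, E) contributes 4 new; branch {A=1, B=0, C=0, F=0} (D, E) contributes 2 new; branch {A=1, B=0, D=0, F=0} (C, E) contributes 2 new; branch {A=1, B=0, F=0} (C, D, E) contributes 2 new; branch {A=0, B=0, C=0, D=1, E=0} (F) contributes 2 new. Total: 12.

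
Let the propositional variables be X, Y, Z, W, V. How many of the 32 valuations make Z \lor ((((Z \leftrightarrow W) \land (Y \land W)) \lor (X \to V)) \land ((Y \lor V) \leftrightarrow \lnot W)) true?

22

Initial set: {(Z \lor ((((Z \leftrightarrow W) \land (Y \land W)) \lor (X \to V)) \land ((Y \lor V) \leftrightarrow \lnot W)))}.
(Z \lor ((((Z \leftrightarrow W) \land (Y \land W)) \lor (X \to V)) \land ((Y \lor V) \leftrightarrow \lnot W))): β-rule — branch into Z  //  ((((Z \leftrightarrow W) \land (Y \land W)) \lor (X \to V)) \land ((Y \lor V) \leftrightarrow \lnot W)).
  branch 1 (add Z):
    ○ open, literals {Z=T}.
  branch 2 (add ((((Z \leftrightarrow W) \land (Y \land W)) \lor (X \to V)) \land ((Y \lor V) \leftrightarrow \lnot W))):
    ((((Z \leftrightarrow W) \land (Y \land W)) \lor (X \to V)) \land ((Y \lor V) \leftrightarrow \lnot W)): α-rule — add (((Z \leftrightarrow W) \land (Y \land W)) \lor (X \to V)), ((Y \lor V) \leftrightarrow \lnot W).
    (((Z \leftrightarrow W) \land (Y \land W)) \lor (X \to V)): β-rule — branch into ((Z \leftrightarrow W) \land (Y \land W))  //  (X \to V).
      branch 2.1 (add ((Z \leftrightarrow W) \land (Y \land W))):
        ((Z \leftrightarrow W) \land (Y \land W)): α-rule — add (Z \leftrightarrow W), (Y \land W).
        (Y \land W): α-rule — add Y, W.
        ((Y \lor V) \leftrightarrow \lnot W): β-rule — branch into (Y \lor V), \lnot W  //  \lnot (Y \lor V), \lnot \lnot W.
          branch 2.1.1 (add (Y \lor V), \lnot W):
            × closes — contains both W and \lnot W.
          branch 2.1.2 (add \lnot (Y \lor V), \lnot \lnot W):
            \lnot (Y \lor V): α-rule — add \lnot Y, \lnot V.
            × closes — contains both Y and \lnot Y.
      branch 2.2 (add (X \to V)):
        ((Y \lor V) \leftrightarrow \lnot W): β-rule — branch into (Y \lor V), \lnot W  //  \lnot (Y \lor V), \lnot \lnot W.
          branch 2.2.1 (add (Y \lor V), \lnot W):
            (X \to V): β-rule — branch into \lnot X  //  V.
              branch 2.2.1.1 (add \lnot X):
                (Y \lor V): β-rule — branch into Y  //  V.
                  branch 2.2.1.1.1 (add Y):
                    ○ open, literals {W=F, X=F, Y=T}.
                  branch 2.2.1.1.2 (add V):
                    ○ open, literals {V=T, W=F, X=F}.
              branch 2.2.1.2 (add V):
                (Y \lor V): β-rule — branch into Y  //  V.
                  branch 2.2.1.2.1 (add Y):
                    ○ open, literals {V=T, W=F, Y=T}.
                  branch 2.2.1.2.2 (add V):
                    ○ open, literals {V=T, W=F}.
          branch 2.2.2 (add \lnot (Y \lor V), \lnot \lnot W):
            \lnot (Y \lor V): α-rule — add \lnot Y, \lnot V.
            (X \to V): β-rule — branch into \lnot X  //  V.
              branch 2.2.2.1 (add \lnot X):
                ○ open, literals {V=F, W=T, X=F, Y=F}.
              branch 2.2.2.2 (add V):
                × closes — contains both V and \lnot V.
3 branches closed, 6 open.
Each open branch fixes some atoms; the unmentioned ones are free. Counting distinct full assignments: branch {Z=T} (X, Y, W, V) contributes 16 new; branch {W=F, X=F, Y=T} (Z, V) contributes 2 new; branch {V=T, W=F, X=F} (Y, Z) contributes 1 new; branch {V=T, W=F, Y=T} (X, Z) contributes 1 new; branch {V=T, W=F} (X, Y, Z) contributes 1 new; branch {V=F, W=T, X=F, Y=F} (Z) contributes 1 new. Total: 22.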